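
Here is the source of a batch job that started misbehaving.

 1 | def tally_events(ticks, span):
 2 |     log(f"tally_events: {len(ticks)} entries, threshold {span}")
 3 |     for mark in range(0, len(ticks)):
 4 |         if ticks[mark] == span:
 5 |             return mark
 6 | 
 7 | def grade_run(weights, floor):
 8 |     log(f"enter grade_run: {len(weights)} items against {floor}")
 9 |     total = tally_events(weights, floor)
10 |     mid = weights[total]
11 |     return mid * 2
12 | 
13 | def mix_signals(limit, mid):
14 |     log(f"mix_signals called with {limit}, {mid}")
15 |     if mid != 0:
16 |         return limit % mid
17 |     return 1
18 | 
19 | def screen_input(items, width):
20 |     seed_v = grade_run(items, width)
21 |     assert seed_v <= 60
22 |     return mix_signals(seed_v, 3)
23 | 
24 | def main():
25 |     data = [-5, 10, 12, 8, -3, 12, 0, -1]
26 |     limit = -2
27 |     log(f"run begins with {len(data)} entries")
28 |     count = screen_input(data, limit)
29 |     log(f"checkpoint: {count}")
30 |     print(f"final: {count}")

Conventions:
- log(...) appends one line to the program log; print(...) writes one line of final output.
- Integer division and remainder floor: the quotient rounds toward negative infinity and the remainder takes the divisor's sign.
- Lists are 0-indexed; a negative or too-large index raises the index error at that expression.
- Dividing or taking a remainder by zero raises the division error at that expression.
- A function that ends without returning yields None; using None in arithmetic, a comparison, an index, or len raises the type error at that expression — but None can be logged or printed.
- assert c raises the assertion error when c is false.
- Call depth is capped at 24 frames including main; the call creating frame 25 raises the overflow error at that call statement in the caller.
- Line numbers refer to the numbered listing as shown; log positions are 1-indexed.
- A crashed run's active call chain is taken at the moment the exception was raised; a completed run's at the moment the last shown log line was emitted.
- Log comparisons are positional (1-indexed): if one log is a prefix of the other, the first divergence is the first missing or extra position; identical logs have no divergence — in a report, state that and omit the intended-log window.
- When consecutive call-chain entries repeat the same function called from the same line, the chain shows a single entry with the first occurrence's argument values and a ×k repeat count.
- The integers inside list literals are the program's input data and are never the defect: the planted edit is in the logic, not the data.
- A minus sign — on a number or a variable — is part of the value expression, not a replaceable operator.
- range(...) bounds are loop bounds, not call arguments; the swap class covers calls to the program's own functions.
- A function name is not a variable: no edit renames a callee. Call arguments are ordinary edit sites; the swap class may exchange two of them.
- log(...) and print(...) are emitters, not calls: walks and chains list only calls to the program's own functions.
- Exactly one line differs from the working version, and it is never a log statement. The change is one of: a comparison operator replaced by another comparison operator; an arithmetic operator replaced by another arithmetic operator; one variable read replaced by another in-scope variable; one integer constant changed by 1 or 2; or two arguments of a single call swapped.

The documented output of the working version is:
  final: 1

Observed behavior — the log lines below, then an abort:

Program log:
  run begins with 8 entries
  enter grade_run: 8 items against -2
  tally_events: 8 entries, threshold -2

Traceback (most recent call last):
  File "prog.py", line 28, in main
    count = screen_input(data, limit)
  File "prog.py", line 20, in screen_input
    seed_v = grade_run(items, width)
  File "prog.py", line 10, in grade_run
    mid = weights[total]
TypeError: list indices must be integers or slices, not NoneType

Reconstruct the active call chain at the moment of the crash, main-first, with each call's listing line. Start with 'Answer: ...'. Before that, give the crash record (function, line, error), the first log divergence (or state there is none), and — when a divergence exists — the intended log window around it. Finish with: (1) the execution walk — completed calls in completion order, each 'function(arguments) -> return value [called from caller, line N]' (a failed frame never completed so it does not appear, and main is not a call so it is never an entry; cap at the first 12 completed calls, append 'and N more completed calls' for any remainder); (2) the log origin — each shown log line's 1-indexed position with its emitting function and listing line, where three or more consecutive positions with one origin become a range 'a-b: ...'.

Answer: main -> screen_input (called at line 28) -> grade_run (called at line 20).
The tell: The log first diverges at position 2: the faulty run prints 'enter grade_run: 8 items against -2' where the working version prints 'enter grade_run: 8 items against -1'.
Crash: grade_run, line 10, TypeError.
First divergence: position 2 — the shown line 'enter grade_run: 8 items against -2' should read 'enter grade_run: 8 items against -1'.
Intended log window:
  1: run begins with 8 entries
  2: enter grade_run: 8 items against -1
  3: tally_events: 8 entries, threshold -1
Execution walk:
  tally_events([-5, 10, 12, 8, -3, 12, 0, -1], -2) -> None  [called from grade_run, line 9]
Log origin:
  1: logged in main at line 27
  2: logged in grade_run at line 8
  3: logged in tally_events at line 2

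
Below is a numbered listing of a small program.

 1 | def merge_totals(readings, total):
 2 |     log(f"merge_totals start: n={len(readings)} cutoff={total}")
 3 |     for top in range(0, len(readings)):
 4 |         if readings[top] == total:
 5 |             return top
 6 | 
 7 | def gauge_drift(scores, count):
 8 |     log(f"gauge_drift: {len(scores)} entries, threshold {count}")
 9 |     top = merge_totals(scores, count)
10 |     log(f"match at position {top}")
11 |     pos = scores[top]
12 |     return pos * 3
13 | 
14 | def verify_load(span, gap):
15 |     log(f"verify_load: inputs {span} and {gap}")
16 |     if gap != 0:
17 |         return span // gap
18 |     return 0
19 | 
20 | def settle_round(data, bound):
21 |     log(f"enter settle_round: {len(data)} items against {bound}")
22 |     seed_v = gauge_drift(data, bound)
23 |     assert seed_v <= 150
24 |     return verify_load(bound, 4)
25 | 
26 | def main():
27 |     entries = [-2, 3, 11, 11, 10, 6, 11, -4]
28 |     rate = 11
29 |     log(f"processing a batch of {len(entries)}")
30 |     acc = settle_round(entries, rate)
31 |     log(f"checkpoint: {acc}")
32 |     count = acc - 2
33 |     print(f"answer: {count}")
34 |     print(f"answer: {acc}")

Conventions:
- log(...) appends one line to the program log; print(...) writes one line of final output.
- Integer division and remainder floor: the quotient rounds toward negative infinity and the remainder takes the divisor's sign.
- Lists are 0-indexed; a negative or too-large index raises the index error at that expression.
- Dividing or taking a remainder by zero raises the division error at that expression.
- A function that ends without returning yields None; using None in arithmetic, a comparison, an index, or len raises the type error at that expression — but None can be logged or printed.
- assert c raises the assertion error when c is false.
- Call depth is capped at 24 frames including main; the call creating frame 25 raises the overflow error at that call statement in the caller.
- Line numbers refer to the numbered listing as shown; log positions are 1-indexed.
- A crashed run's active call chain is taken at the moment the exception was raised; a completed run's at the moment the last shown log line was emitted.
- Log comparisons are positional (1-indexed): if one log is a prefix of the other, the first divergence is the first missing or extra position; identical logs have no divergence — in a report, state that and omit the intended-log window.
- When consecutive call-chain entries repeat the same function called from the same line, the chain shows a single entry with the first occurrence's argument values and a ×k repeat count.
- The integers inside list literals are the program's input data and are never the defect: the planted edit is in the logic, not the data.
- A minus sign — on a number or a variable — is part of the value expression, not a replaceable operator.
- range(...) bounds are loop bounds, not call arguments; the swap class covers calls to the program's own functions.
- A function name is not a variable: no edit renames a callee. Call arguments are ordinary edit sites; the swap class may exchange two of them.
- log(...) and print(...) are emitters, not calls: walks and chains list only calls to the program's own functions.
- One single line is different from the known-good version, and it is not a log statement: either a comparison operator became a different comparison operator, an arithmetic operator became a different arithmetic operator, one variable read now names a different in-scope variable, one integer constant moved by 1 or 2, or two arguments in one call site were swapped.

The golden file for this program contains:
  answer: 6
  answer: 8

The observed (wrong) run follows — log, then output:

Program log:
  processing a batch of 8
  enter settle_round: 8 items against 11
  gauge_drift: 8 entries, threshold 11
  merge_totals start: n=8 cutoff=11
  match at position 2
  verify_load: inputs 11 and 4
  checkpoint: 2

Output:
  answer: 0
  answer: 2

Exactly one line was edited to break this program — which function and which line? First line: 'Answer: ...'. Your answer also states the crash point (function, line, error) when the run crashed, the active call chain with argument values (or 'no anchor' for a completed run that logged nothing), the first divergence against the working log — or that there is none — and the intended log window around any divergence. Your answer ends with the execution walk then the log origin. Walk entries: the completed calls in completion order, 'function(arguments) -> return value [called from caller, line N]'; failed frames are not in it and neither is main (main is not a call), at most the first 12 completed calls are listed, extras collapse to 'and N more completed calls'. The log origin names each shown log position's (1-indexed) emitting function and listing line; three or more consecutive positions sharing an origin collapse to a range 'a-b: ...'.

Answer: the defect is in settle_round at line 24.
The tell: The log first diverges at position 6: the faulty run prints 'verify_load: inputs 11 and 4' where the working version prints 'verify_load: inputs 33 and 4'.
Call chain: main.
First divergence: position 6 — the shown line 'verify_load: inputs 11 and 4' should read 'verify_load: inputs 33 and 4'.
Intended log window:
  4: merge_totals start: n=8 cutoff=11
  5: match at position 2
  6: verify_load: inputs 33 and 4
  7: checkpoint: 8
Execution walk:
  merge_totals([-2, 3, 11, 11, 10, 6, 11, -4], 11) -> 2  [called from gauge_drift, line 9]
  gauge_drift([-2, 3, 11, 11, 10, 6, 11, -4], 11) -> 33  [called from settle_round, line 22]
  verify_load(11, 4) -> 2  [called from settle_round, line 24]
  settle_round([-2, 3, 11, 11, 10, 6, 11, -4], 11) -> 2  [called from main, line 30]
Log line origins:
  1 — main, line 29
  2 — settle_round, line 21
  3 — gauge_drift, line 8
  4 — merge_totals, line 2
  5 — gauge_drift, line 10
  6 — verify_load, line 15
  7 — main, line 31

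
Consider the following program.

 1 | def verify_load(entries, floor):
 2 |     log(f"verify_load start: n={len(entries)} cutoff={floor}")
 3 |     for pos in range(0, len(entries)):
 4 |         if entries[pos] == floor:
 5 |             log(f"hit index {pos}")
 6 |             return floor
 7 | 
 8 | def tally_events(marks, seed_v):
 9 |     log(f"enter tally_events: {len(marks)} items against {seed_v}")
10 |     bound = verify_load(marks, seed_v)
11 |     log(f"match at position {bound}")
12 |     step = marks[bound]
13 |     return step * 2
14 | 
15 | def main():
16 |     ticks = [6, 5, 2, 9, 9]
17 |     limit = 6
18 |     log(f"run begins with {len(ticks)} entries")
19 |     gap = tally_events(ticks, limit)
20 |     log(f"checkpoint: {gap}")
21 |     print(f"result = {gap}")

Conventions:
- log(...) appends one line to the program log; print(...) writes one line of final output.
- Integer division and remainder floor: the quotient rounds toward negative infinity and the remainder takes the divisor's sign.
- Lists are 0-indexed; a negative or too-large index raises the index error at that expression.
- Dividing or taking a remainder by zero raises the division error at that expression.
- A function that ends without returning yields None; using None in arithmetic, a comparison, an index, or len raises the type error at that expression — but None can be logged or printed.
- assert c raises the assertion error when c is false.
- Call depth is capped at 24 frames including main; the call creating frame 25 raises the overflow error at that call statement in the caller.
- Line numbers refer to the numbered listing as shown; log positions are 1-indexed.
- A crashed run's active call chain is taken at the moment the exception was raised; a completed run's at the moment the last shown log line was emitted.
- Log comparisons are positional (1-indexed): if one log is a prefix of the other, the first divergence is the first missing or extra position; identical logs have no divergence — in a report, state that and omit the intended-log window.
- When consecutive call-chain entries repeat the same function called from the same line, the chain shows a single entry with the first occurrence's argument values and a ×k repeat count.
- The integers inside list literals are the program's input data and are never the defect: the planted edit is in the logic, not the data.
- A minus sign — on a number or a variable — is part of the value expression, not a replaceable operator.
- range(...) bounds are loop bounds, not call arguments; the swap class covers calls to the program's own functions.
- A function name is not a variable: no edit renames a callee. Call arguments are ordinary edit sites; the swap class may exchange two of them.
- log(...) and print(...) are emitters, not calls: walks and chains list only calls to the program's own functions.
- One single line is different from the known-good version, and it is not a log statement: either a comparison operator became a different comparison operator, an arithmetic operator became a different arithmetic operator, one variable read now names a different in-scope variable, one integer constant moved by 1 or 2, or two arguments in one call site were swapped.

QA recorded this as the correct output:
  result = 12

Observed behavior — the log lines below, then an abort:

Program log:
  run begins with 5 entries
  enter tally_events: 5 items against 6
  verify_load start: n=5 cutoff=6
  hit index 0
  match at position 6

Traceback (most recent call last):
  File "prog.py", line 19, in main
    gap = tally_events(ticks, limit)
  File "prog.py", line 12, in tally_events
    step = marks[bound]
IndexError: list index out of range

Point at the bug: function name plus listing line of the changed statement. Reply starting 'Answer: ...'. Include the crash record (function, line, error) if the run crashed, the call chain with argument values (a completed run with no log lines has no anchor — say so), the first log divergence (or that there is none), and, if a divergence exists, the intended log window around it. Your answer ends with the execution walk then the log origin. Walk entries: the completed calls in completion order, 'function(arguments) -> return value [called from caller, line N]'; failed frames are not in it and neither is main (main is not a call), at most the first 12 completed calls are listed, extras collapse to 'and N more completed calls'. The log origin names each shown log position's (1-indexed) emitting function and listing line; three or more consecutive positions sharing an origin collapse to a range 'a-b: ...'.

Answer: the defect is in verify_load at line 6.
The tell: Position 5 is the first bad log line: 'match at position 6' should read 'match at position 0'.
Crash: tally_events, line 12, IndexError.
Call chain: main -> tally_events([6, 5, 2, 9, 9], 6) (called at line 19).
First divergence: position 5; shown 'match at position 6' vs intended 'match at position 0'.
Intended log window:
  3: verify_load start: n=5 cutoff=6
  4: hit index 0
  5: match at position 0
  6: checkpoint: 12
Execution walk:
  verify_load([6, 5, 2, 9, 9], 6) -> 6  [called from tally_events, line 10]
Log origin:
  1: from main, line 18
  2: from tally_events, line 9
  3: from verify_load, line 2
  4: from verify_load, line 5
  5: from tally_events, line 11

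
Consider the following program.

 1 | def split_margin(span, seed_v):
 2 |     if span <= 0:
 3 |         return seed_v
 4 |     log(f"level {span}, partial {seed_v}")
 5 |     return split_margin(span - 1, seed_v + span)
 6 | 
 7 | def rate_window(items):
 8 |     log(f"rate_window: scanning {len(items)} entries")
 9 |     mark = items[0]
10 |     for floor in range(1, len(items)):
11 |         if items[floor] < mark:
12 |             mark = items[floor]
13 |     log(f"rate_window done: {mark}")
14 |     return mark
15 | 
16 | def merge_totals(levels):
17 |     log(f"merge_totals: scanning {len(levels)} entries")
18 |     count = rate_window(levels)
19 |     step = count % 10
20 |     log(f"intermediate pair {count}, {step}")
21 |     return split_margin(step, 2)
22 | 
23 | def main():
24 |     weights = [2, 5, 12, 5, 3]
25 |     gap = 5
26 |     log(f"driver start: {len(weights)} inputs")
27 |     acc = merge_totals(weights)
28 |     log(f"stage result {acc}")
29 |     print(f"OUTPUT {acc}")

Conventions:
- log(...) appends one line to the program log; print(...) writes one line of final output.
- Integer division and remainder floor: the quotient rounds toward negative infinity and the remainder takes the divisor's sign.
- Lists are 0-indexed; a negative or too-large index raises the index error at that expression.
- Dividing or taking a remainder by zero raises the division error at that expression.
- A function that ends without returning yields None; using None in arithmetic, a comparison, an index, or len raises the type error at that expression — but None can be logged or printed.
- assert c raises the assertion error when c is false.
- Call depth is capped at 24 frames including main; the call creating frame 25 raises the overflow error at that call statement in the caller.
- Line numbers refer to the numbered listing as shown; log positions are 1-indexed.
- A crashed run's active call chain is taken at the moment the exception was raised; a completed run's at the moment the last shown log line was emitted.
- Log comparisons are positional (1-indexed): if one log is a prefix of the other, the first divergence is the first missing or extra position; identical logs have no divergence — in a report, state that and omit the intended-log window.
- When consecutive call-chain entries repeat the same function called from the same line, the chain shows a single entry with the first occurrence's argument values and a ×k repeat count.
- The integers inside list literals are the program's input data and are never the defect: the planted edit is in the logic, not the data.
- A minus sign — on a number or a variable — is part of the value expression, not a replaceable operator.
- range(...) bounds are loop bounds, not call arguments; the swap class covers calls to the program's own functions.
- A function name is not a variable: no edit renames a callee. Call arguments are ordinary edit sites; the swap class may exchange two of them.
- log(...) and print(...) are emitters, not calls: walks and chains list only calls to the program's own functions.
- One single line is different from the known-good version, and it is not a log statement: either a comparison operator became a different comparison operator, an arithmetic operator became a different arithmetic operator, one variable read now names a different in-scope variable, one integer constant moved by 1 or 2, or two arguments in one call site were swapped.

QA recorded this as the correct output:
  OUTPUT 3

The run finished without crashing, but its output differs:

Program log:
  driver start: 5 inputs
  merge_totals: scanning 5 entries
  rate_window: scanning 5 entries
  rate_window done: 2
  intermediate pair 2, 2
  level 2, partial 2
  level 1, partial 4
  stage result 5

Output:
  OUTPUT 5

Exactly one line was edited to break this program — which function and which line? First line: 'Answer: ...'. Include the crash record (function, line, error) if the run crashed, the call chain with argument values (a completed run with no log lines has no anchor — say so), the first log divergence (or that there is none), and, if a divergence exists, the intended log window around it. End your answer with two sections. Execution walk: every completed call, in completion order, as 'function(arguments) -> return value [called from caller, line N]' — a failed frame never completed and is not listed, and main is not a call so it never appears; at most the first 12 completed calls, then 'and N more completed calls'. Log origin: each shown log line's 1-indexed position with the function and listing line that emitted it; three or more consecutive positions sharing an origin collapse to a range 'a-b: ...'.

Answer: the defect is in merge_totals at line 21.
The tell: At log position 6 the runs split — shown 'level 2, partial 2', but the working version logs 'level 2, partial 0'.
Call chain: main.
First divergence: position 6 — shown 'level 2, partial 2', intended 'level 2, partial 0'.
Intended log window:
  4: rate_window done: 2
  5: intermediate pair 2, 2
  6: level 2, partial 0
  7: level 1, partial 2
Execution walk:
  rate_window([2, 5, 12, 5, 3]) -> 2  [called from merge_totals, line 18]
  split_margin(0, 5) -> 5  [called from split_margin, line 5]
  split_margin(1, 4) -> 5  [called from split_margin, line 5]
  split_margin(2, 2) -> 5  [called from merge_totals, line 21]
  merge_totals([2, 5, 12, 5, 3]) -> 5  [called from main, line 27]
Log origin:
  1: logged in main at line 26
  2: logged in merge_totals at line 17
  3: logged in rate_window at line 8
  4: logged in rate_window at line 13
  5: logged in merge_totals at line 20
  6: logged in split_margin at line 4
  7: logged in split_margin at line 4
  8: logged in main at line 28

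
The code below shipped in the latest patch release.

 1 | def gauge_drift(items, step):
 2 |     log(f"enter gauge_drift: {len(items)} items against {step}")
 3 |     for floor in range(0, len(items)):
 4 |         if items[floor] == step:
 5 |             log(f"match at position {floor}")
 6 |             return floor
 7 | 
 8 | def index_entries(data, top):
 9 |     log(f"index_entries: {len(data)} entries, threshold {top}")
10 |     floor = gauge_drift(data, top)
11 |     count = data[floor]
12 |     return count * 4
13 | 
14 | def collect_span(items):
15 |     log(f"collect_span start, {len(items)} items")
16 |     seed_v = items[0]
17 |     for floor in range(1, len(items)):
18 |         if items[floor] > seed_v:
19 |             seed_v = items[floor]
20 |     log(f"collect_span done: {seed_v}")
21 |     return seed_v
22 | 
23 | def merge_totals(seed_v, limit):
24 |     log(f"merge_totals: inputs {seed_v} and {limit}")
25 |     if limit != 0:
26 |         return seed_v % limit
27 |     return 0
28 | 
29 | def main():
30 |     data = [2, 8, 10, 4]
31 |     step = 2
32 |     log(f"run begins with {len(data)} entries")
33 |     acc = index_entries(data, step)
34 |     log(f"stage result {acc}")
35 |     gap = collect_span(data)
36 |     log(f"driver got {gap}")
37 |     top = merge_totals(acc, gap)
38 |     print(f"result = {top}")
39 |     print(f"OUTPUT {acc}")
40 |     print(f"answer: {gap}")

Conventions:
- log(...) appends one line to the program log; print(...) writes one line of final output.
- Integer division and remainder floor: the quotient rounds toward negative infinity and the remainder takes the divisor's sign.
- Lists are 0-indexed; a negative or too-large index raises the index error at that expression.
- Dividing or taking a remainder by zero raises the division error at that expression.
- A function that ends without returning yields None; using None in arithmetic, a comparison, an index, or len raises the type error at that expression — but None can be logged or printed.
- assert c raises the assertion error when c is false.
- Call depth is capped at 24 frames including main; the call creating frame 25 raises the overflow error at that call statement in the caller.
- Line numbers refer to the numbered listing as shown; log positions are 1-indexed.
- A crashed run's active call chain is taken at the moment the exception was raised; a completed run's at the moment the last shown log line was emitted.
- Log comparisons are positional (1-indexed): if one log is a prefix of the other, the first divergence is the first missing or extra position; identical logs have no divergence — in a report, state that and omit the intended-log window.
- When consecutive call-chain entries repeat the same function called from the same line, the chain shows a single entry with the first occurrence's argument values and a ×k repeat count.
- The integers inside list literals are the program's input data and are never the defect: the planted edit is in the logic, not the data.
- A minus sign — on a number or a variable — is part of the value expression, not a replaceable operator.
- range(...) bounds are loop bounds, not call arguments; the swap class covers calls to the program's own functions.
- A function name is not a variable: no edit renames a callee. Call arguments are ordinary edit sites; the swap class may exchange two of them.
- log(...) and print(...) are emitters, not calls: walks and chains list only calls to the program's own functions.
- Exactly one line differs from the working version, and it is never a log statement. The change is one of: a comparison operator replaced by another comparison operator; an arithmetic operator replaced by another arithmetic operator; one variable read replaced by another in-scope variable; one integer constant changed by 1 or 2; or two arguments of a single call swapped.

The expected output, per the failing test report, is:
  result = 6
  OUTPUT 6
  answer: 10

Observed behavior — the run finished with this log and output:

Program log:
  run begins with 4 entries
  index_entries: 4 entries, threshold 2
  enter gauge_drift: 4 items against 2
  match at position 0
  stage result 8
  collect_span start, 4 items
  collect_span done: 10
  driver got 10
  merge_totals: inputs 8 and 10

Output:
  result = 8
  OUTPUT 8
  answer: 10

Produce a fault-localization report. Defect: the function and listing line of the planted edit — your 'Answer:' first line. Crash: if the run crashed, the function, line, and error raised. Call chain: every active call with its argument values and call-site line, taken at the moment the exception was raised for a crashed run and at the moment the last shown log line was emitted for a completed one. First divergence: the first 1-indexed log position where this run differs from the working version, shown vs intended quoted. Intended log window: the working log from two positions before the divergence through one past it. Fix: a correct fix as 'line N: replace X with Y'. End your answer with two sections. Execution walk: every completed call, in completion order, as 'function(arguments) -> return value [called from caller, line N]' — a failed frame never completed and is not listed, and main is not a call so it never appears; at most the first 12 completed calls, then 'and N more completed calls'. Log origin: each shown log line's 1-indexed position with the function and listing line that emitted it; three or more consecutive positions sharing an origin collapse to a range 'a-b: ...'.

Answer: the defect is in index_entries at line 12.
The tell: The earliest visible damage is log position 5 — 'stage result 8' rather than the intended 'stage result 6'.
Call chain: main -> merge_totals(8, 10) (called at line 37).
First divergence: at position 5 the run shows 'stage result 8' where the working version logs 'stage result 6'.
Intended log window:
  3: enter gauge_drift: 4 items against 2
  4: match at position 0
  5: stage result 6
  6: collect_span start, 4 items
Execution walk:
  gauge_drift([2, 8, 10, 4], 2) -> 0  [called from index_entries, line 10]
  index_entries([2, 8, 10, 4], 2) -> 8  [called from main, line 33]
  collect_span([2, 8, 10, 4]) -> 10  [called from main, line 35]
  merge_totals(8, 10) -> 8  [called from main, line 37]
Log origins:
  1: from main, line 32
  2: from index_entries, line 9
  3: from gauge_drift, line 2
  4: from gauge_drift, line 5
  5: from main, line 34
  6: from collect_span, line 15
  7: from collect_span, line 20
  8: from main, line 36
  9: from merge_totals, line 24
A correct fix: line 12: replace `4` with `3`.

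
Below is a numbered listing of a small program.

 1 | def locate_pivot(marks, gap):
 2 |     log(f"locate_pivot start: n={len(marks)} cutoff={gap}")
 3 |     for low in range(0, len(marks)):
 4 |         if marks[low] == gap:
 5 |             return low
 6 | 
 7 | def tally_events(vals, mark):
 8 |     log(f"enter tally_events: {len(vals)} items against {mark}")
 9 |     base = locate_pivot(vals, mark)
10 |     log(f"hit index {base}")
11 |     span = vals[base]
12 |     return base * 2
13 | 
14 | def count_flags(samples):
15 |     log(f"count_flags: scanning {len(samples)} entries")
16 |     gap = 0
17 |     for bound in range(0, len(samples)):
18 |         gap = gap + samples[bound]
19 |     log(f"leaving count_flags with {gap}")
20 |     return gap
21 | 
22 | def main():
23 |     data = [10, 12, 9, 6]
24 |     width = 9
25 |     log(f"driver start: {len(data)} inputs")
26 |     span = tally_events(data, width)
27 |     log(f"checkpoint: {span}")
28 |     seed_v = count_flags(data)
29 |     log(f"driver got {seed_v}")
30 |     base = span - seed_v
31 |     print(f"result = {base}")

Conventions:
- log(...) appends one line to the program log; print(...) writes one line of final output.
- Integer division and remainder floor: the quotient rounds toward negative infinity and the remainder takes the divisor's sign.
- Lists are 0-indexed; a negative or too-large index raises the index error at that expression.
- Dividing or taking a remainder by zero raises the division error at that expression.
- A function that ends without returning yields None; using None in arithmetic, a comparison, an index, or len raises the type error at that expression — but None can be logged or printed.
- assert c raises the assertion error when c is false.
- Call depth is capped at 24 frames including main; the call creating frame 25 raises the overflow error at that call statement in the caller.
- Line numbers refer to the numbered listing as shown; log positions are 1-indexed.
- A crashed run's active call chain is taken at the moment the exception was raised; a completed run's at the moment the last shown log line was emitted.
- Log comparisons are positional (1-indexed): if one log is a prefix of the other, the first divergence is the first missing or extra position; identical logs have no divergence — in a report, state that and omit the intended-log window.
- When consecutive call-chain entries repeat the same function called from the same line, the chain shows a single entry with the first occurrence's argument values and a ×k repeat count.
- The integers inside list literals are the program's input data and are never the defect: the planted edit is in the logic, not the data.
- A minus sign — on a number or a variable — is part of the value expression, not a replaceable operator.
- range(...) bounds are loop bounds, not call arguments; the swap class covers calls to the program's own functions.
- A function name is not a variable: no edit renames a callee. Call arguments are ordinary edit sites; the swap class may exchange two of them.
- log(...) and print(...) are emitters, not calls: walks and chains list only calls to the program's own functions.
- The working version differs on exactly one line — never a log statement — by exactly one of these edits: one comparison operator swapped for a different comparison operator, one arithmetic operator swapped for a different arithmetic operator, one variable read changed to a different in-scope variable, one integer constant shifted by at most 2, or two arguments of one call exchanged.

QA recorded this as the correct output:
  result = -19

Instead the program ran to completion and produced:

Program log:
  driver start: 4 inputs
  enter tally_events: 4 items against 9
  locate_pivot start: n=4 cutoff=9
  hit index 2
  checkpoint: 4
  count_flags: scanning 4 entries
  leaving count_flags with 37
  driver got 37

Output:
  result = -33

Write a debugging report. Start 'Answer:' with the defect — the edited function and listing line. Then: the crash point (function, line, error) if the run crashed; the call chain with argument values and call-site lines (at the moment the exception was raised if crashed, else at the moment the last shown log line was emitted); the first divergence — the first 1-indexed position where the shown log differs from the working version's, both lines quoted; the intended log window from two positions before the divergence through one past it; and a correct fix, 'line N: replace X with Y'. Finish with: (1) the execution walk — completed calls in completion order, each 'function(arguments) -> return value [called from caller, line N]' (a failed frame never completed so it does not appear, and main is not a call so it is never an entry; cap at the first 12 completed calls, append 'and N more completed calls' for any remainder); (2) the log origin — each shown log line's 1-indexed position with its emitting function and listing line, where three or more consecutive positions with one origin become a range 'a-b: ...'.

Answer: the defect is in tally_events at line 12.
Key observation: Position 5 is the first bad log line: 'checkpoint: 4' should read 'checkpoint: 18'.
Call chain: main.
First divergence: position 5; shown 'checkpoint: 4' vs intended 'checkpoint: 18'.
Intended log window:
  3: locate_pivot start: n=4 cutoff=9
  4: hit index 2
  5: checkpoint: 18
  6: count_flags: scanning 4 entries
Execution walk:
  locate_pivot([10, 12, 9, 6], 9) -> 2  [called from tally_events, line 9]
  tally_events([10, 12, 9, 6], 9) -> 4  [called from main, line 26]
  count_flags([10, 12, 9, 6]) -> 37  [called from main, line 28]
Origin of each log line:
  1: logged in main at line 25
  2: logged in tally_events at line 8
  3: logged in locate_pivot at line 2
  4: logged in tally_events at line 10
  5: logged in main at line 27
  6: logged in count_flags at line 15
  7: logged in count_flags at line 19
  8: logged in main at line 29
A correct fix: line 12: replace `base` with `span`.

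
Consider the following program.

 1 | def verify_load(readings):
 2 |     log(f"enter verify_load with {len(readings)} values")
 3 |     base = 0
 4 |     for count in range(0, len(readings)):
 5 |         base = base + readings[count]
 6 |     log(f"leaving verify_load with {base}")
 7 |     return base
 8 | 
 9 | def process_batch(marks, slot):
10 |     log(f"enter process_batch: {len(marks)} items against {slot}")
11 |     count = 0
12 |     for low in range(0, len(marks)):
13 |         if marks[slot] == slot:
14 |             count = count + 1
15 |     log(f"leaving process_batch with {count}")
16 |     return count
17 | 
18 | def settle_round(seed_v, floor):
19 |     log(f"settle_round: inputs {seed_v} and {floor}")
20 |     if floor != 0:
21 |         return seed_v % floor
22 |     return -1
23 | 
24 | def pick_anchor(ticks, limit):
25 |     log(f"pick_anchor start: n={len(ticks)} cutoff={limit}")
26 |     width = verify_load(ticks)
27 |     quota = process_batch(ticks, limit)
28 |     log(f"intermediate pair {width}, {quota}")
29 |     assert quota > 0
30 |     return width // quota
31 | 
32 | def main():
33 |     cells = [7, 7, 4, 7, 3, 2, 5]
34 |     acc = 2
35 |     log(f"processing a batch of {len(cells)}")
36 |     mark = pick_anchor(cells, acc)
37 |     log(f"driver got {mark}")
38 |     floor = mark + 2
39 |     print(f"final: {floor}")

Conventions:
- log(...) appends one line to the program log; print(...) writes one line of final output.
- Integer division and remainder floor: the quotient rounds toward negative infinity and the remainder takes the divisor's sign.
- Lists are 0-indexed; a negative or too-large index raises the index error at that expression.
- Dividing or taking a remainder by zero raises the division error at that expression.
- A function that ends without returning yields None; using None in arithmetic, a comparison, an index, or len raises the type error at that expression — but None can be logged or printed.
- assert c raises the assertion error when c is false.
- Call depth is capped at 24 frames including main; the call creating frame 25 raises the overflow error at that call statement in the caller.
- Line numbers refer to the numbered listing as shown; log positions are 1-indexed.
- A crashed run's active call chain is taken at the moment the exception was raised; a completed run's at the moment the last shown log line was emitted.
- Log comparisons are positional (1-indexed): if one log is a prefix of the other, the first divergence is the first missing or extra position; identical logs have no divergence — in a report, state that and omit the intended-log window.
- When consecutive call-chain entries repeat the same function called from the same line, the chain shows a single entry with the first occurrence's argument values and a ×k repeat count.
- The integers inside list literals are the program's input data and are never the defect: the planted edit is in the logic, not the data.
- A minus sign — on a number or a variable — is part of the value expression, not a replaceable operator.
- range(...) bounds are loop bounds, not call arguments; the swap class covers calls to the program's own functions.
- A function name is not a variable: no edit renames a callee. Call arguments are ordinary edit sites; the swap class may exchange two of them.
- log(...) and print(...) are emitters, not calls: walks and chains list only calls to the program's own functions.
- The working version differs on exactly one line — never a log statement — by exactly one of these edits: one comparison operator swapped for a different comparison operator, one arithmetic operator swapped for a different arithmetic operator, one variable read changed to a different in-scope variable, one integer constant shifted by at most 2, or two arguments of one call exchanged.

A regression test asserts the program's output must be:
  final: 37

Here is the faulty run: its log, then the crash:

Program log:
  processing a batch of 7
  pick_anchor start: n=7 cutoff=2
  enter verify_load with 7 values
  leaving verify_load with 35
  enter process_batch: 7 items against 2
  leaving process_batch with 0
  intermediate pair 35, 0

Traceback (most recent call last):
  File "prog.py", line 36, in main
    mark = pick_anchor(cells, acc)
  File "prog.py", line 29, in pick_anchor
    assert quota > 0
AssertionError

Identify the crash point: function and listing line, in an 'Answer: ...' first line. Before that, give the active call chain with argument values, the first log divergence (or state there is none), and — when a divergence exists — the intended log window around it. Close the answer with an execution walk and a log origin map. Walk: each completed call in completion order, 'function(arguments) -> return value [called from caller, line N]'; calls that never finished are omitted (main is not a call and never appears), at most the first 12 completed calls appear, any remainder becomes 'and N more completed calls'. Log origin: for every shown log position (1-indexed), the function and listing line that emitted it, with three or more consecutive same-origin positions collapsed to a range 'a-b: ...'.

Answer: the error was raised in pick_anchor, line 29.
Key observation: The earliest visible damage is log position 6 — 'leaving process_batch with 0' rather than the intended 'leaving process_batch with 1'.
Call chain: main -> pick_anchor([7, 7, 4, 7, 3, 2, 5], 2) (called at line 36).
First divergence: at position 6 the run shows 'leaving process_batch with 0' where the working version logs 'leaving process_batch with 1'.
Intended log window:
  4: leaving verify_load with 35
  5: enter process_batch: 7 items against 2
  6: leaving process_batch with 1
  7: intermediate pair 35, 1
Execution walk:
  verify_load([7, 7, 4, 7, 3, 2, 5]) -> 35  [called from pick_anchor, line 26]
  process_batch([7, 7, 4, 7, 3, 2, 5], 2) -> 0  [called from pick_anchor, line 27]
Log line origins:
  1 — main, line 35
  2 — pick_anchor, line 25
  3 — verify_load, line 2
  4 — verify_load, line 6
  5 — process_batch, line 10
  6 — process_batch, line 15
  7 — pick_anchor, line 28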